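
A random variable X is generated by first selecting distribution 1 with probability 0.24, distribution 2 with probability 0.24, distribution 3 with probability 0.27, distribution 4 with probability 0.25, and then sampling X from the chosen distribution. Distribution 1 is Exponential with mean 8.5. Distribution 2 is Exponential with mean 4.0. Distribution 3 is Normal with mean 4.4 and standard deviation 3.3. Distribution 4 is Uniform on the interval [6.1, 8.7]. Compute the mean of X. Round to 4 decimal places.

Component means — 1: 8.5; 2: 4; 3: 4.4; 4: 7.4.
E[X] = 0.24·8.5 + 0.24·4 + 0.27·4.4 + 0.25·7.4 = 6.038.

6.0380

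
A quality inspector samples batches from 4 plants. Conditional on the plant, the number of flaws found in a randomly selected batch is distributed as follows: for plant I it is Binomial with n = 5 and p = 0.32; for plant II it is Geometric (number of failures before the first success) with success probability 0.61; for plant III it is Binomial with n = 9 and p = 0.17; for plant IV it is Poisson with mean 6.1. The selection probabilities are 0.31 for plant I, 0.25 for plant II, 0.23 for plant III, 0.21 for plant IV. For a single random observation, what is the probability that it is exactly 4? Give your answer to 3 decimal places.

Conditional on each plant, P(X = 4): I: 0.0356516; II: 0.014112; III: 0.0414531; IV: 0.129393.
By total probability, P(X = 4) = 0.31·0.0356516 + 0.25·0.014112 + 0.23·0.0414531 + 0.21·0.129393 = 0.0512868.

0.051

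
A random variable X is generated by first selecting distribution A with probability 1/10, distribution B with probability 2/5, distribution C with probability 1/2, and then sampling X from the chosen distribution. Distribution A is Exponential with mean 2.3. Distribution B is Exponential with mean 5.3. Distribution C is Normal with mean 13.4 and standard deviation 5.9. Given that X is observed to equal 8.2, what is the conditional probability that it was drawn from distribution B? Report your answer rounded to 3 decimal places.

0.399

Likelihoods f(8.2 | ·): A: 0.0123004; B: 0.0401603; C: 0.0458544.
Posterior ∝ prior × likelihood. Numerator for B: 0.4·0.0401603 = 0.0160641.
Normalizing constant: 0.1·0.0123004 + 0.4·0.0401603 + 0.5·0.0458544 = 0.0402213.
P(B | observation) = 0.0160641 / 0.0402213 = 0.399393.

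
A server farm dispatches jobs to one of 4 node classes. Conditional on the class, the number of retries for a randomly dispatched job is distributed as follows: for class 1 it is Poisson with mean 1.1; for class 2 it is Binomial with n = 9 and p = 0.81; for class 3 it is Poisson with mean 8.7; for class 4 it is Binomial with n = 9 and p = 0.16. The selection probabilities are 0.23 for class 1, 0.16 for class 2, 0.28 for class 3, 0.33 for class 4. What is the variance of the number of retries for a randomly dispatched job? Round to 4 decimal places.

15.2145

Per component, 1: μ=1.1, E[X²]=2.31; 2: μ=7.29, E[X²]=54.5292; 3: μ=8.7, E[X²]=84.39; 4: μ=1.44, E[X²]=3.2832.
E[X] = 0.23·1.1 + 0.16·7.29 + 0.28·8.7 + 0.33·1.44 = 4.3306.
E[X²] = 0.23·2.31 + 0.16·54.5292 + 0.28·84.39 + 0.33·3.2832 = 33.9686.
Var(X) = E[X²] − (E[X])² = 33.9686 − 18.7541 = 15.2145.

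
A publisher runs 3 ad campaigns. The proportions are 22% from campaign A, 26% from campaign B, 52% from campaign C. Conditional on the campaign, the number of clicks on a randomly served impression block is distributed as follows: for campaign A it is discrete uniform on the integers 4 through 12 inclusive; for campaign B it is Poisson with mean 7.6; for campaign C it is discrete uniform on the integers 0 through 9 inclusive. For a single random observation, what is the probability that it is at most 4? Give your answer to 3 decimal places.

0.317

Conditional on each campaign, P(X ≤ 4): A: 0.111111; B: 0.124939; C: 0.5.
By total probability, P(X ≤ 4) = 0.22·0.111111 + 0.26·0.124939 + 0.52·0.5 = 0.316928.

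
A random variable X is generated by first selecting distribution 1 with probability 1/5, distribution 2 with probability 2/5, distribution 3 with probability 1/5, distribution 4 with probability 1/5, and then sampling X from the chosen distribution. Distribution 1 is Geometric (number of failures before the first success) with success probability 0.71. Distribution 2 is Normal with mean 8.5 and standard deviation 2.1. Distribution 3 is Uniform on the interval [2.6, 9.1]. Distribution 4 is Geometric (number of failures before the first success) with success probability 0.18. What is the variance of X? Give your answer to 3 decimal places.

16.629

Per component, 1: μ=0.408451, E[X²]=0.742115; 2: μ=8.5, E[X²]=76.66; 3: μ=5.85, E[X²]=37.7433; 4: μ=4.55556, E[X²]=46.0617.
E[X] = 0.2·0.408451 + 0.4·8.5 + 0.2·5.85 + 0.2·4.55556 = 5.5628.
E[X²] = 0.2·0.742115 + 0.4·76.66 + 0.2·37.7433 + 0.2·46.0617 = 47.5734.
Var(X) = E[X²] − (E[X])² = 47.5734 − 30.9448 = 16.6287.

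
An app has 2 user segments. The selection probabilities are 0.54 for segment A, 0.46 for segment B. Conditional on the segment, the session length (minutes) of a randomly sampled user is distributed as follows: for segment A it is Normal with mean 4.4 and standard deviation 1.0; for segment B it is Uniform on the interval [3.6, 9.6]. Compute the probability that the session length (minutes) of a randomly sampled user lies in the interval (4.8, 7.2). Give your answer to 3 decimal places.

Conditional on each segment, P(4.8 < X < 7.2): A: 0.342023; B: 0.4.
By total probability, P(4.8 < X < 7.2) = 0.54·0.342023 + 0.46·0.4 = 0.368692.

0.369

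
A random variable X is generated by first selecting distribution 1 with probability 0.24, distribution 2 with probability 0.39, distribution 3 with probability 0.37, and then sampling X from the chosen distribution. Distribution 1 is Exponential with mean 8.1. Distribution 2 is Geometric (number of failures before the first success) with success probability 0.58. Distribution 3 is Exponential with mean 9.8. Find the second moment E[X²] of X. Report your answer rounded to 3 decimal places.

103.254

For each component E[X²] = Var + (mean)², giving 1: 131.22; 2: 1.77289; 3: 192.08.
Overall E[X²] = 0.24·131.22 + 0.39·1.77289 + 0.37·192.08 = 103.254.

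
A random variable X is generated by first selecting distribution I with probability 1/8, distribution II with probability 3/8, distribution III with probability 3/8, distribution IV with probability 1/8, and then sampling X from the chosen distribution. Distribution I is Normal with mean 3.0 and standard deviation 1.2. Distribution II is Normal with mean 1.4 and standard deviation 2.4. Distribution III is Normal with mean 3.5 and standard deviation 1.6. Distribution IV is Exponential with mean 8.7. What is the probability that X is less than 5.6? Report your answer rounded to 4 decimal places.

Conditional on each component, P(X < 5.6): I: 0.98487; II: 0.959941; III: 0.905324; IV: 0.474643.
By total probability, P(X < 5.6) = 0.125·0.98487 + 0.375·0.959941 + 0.375·0.905324 + 0.125·0.474643 = 0.881914.

0.8819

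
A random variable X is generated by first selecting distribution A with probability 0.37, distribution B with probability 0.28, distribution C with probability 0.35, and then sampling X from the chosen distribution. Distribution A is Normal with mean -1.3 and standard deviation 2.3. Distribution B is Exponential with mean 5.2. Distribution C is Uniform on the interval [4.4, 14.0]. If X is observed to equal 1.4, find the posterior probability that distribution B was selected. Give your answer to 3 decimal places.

0.561

Likelihoods f(1.4 | ·): A: 0.0870839; B: 0.146917; C: 0.
Posterior ∝ prior × likelihood. Numerator for B: 0.28·0.146917 = 0.0411367.
Normalizing constant: 0.37·0.0870839 + 0.28·0.146917 + 0.35·0 = 0.0733577.
P(B | observation) = 0.0411367 / 0.0733577 = 0.560768.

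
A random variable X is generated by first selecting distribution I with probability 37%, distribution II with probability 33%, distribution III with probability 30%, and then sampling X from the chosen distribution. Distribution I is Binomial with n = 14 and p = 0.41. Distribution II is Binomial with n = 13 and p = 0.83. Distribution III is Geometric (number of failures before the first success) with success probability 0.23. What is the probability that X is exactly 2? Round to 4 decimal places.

0.0510

Conditional on each component, P(X = 2): I: 0.0272166; II: 1.84157e-07; III: 0.136367.
By total probability, P(X = 2) = 0.37·0.0272166 + 0.33·1.84157e-07 + 0.3·0.136367 = 0.0509803.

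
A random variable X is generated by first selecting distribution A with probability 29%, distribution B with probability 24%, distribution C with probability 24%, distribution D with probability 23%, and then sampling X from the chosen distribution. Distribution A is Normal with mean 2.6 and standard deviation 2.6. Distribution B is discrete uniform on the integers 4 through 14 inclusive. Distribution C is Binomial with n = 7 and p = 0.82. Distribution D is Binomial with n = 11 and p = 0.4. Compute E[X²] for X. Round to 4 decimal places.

38.9762

For each component E[X²] = Var + (mean)², giving A: 13.52; B: 91; C: 33.9808; D: 22.
Overall E[X²] = 0.29·13.52 + 0.24·91 + 0.24·33.9808 + 0.23·22 = 38.9762.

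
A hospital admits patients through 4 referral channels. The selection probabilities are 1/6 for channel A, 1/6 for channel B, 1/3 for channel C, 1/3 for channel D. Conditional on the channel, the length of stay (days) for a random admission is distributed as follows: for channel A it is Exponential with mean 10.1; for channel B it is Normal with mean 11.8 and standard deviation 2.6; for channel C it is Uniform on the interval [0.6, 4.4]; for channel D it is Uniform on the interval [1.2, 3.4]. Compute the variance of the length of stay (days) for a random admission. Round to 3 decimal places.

Per component, A: μ=10.1, E[X²]=204.02; B: μ=11.8, E[X²]=146; C: μ=2.5, E[X²]=7.45333; D: μ=2.3, E[X²]=5.69333.
E[X] = 0.166667·10.1 + 0.166667·11.8 + 0.333333·2.5 + 0.333333·2.3 = 5.25.
E[X²] = 0.166667·204.02 + 0.166667·146 + 0.333333·7.45333 + 0.333333·5.69333 = 62.7189.
Var(X) = E[X²] − (E[X])² = 62.7189 − 27.5625 = 35.1564.

35.156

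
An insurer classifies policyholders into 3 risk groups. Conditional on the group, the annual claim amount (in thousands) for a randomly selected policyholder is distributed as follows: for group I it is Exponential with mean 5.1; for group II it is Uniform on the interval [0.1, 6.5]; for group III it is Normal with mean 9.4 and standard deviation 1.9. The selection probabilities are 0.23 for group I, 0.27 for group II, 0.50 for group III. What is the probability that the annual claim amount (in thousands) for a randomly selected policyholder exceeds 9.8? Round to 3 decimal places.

Conditional on each group, P(X > 9.8): I: 0.146377; II: 0; III: 0.416628.
By total probability, P(X > 9.8) = 0.23·0.146377 + 0.27·0 + 0.5·0.416628 = 0.241981.

0.242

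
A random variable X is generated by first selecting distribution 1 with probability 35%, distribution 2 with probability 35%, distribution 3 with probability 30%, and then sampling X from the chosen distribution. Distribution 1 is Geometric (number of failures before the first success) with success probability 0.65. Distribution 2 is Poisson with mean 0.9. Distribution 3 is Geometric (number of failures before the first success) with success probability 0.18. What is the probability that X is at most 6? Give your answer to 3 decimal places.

Conditional on each component, P(X ≤ 6): 1: 0.999357; 2: 0.999957; 3: 0.750715.
By total probability, P(X ≤ 6) = 0.35·0.999357 + 0.35·0.999957 + 0.3·0.750715 = 0.924974.

0.925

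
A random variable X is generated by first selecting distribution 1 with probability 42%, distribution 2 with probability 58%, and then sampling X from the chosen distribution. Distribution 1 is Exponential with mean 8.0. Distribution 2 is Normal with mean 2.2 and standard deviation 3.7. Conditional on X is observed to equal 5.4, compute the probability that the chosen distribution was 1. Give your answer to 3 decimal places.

Likelihoods f(5.4 | ·): 1: 0.0636446; 2: 0.0741795.
Posterior ∝ prior × likelihood. Numerator for 1: 0.42·0.0636446 = 0.0267307.
Normalizing constant: 0.42·0.0636446 + 0.58·0.0741795 = 0.0697548.
P(1 | observation) = 0.0267307 / 0.0697548 = 0.383209.

0.383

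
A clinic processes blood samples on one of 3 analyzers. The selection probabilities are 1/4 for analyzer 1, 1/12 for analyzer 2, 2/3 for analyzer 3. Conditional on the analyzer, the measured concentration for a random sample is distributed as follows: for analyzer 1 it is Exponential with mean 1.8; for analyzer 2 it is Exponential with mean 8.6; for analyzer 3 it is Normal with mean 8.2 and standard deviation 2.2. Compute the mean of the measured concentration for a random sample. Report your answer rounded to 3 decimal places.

6.633

Component means — 1: 1.8; 2: 8.6; 3: 8.2.
E[X] = 0.25·1.8 + 0.0833333·8.6 + 0.666667·8.2 = 6.63333.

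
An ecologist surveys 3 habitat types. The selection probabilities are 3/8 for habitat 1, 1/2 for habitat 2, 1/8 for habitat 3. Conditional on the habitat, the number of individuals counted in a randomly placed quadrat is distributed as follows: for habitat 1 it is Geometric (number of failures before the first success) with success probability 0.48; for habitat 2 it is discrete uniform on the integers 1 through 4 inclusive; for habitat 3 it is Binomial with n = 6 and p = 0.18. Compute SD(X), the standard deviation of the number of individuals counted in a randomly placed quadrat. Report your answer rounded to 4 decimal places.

Per component, 1: μ=1.08333, E[X²]=3.43056; 2: μ=2.5, E[X²]=7.5; 3: μ=1.08, E[X²]=2.052.
E[X] = 0.375·1.08333 + 0.5·2.5 + 0.125·1.08 = 1.79125.
E[X²] = 0.375·3.43056 + 0.5·7.5 + 0.125·2.052 = 5.29296.
Var(X) = E[X²] − (E[X])² = 5.29296 − 3.20858 = 2.08438.
SD(X) = √2.08438 = 1.44374.

1.4437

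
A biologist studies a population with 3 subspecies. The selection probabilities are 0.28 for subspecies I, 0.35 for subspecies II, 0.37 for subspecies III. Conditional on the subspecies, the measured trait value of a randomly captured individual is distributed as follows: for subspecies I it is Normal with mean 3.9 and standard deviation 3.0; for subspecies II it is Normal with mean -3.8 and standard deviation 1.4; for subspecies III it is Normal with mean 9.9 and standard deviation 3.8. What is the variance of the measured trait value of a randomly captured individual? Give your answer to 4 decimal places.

42.3947

Per component, I: μ=3.9, E[X²]=24.21; II: μ=-3.8, E[X²]=16.4; III: μ=9.9, E[X²]=112.45.
E[X] = 0.28·3.9 + 0.35·-3.8 + 0.37·9.9 = 3.425.
E[X²] = 0.28·24.21 + 0.35·16.4 + 0.37·112.45 = 54.1253.
Var(X) = E[X²] − (E[X])² = 54.1253 − 11.7306 = 42.3947.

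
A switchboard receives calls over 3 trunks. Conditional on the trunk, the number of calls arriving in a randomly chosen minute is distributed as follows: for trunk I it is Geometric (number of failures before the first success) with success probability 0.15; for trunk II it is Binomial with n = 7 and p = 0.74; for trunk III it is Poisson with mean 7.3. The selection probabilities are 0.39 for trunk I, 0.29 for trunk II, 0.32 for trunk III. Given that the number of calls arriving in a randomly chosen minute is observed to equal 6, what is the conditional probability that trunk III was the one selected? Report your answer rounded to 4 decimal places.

Likelihoods P(X=6 | ·): I: 0.0565724; II: 0.298856; III: 0.141989.
Posterior ∝ prior × likelihood. Numerator for III: 0.32·0.141989 = 0.0454365.
Normalizing constant: 0.39·0.0565724 + 0.29·0.298856 + 0.32·0.141989 = 0.154168.
P(III | observation) = 0.0454365 / 0.154168 = 0.294721.

0.2947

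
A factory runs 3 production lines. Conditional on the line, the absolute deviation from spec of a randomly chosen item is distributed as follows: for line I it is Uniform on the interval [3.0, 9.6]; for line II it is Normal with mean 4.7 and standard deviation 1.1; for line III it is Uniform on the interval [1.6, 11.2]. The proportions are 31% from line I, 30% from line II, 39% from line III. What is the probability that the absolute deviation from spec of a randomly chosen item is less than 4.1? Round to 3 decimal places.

Conditional on each line, P(X < 4.1): I: 0.166667; II: 0.29272; III: 0.260417.
By total probability, P(X < 4.1) = 0.31·0.166667 + 0.3·0.29272 + 0.39·0.260417 = 0.241045.

0.241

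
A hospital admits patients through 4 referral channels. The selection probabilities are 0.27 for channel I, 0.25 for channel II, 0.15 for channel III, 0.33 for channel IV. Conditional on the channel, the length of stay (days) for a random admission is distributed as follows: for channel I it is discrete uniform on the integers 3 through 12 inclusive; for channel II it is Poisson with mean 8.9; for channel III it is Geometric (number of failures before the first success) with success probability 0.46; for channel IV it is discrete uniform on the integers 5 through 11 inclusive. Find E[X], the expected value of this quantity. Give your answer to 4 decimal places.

Component means — I: 7.5; II: 8.9; III: 1.17391; IV: 8.
E[X] = 0.27·7.5 + 0.25·8.9 + 0.15·1.17391 + 0.33·8 = 7.06609.

7.0661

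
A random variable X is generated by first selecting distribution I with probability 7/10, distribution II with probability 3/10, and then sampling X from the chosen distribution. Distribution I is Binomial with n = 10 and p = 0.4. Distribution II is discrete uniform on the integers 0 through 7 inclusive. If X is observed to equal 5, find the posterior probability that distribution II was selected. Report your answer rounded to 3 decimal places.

0.211

Likelihoods P(X=5 | ·): I: 0.200658; II: 0.125.
Posterior ∝ prior × likelihood. Numerator for II: 0.3·0.125 = 0.0375.
Normalizing constant: 0.7·0.200658 + 0.3·0.125 = 0.177961.
P(II | observation) = 0.0375 / 0.177961 = 0.210721.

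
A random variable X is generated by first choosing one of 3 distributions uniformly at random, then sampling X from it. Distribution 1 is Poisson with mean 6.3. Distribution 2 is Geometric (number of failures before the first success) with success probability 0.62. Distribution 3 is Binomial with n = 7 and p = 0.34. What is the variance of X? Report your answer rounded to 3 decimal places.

Per component, 1: μ=6.3, E[X²]=45.99; 2: μ=0.612903, E[X²]=1.3642; 3: μ=2.38, E[X²]=7.2352.
E[X] = 0.333333·6.3 + 0.333333·0.612903 + 0.333333·2.38 = 3.09763.
E[X²] = 0.333333·45.99 + 0.333333·1.3642 + 0.333333·7.2352 = 18.1965.
Var(X) = E[X²] − (E[X])² = 18.1965 − 9.59534 = 8.60113.

8.601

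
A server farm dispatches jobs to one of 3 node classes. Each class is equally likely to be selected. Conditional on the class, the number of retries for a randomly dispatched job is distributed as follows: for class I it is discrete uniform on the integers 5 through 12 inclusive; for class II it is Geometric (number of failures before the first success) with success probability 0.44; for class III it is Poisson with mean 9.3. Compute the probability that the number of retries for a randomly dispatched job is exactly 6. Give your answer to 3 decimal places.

Conditional on each class, P(X = 6): I: 0.125; II: 0.01357; III: 0.0821536.
By total probability, P(X = 6) = 0.333333·0.125 + 0.333333·0.01357 + 0.333333·0.0821536 = 0.0735745.

0.074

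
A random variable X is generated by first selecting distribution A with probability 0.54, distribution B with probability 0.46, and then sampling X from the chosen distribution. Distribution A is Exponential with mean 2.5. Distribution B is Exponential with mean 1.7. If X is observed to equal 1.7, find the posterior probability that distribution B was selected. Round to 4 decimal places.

Likelihoods f(1.7 | ·): A: 0.202647; B: 0.2164.
Posterior ∝ prior × likelihood. Numerator for B: 0.46·0.2164 = 0.0995438.
Normalizing constant: 0.54·0.202647 + 0.46·0.2164 = 0.208973.
P(B | observation) = 0.0995438 / 0.208973 = 0.476348.

0.4763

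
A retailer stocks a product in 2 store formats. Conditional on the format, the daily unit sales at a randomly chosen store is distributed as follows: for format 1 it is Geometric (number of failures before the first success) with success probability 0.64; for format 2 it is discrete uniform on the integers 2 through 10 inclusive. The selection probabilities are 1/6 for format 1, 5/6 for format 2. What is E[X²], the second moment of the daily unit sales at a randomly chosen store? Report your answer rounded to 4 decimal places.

35.7548

For each component E[X²] = Var + (mean)², giving 1: 1.19531; 2: 42.6667.
Overall E[X²] = 0.166667·1.19531 + 0.833333·42.6667 = 35.7548.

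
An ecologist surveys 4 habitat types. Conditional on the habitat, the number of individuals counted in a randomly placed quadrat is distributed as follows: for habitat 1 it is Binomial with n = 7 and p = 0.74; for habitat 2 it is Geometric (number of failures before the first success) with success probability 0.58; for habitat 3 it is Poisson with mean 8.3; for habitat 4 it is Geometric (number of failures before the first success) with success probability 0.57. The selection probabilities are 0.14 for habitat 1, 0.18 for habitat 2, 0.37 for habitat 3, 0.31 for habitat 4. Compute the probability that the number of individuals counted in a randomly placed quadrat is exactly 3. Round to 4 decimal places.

Conditional on each habitat, P(X = 3): 1: 0.0648122; 2: 0.042971; 3: 0.0236831; 4: 0.045319.
By total probability, P(X = 3) = 0.14·0.0648122 + 0.18·0.042971 + 0.37·0.0236831 + 0.31·0.045319 = 0.0396201.

0.0396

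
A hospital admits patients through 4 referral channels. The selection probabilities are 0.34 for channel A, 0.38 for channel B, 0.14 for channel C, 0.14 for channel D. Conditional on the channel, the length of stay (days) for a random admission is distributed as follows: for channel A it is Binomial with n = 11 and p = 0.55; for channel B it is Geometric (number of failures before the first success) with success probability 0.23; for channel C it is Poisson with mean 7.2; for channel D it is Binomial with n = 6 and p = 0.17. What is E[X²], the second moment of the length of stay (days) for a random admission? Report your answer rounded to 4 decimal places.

For each component E[X²] = Var + (mean)², giving A: 39.325; B: 25.7637; C: 59.04; D: 1.887.
Overall E[X²] = 0.34·39.325 + 0.38·25.7637 + 0.14·59.04 + 0.14·1.887 = 31.6905.

31.6905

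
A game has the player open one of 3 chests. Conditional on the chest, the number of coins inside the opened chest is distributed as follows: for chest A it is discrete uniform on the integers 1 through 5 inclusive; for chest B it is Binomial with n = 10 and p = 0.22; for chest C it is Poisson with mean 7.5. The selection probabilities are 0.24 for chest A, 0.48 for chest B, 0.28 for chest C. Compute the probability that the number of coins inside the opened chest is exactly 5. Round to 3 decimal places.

0.097

Conditional on each chest, P(X = 5): A: 0.2; B: 0.0374962; C: 0.109375.
By total probability, P(X = 5) = 0.24·0.2 + 0.48·0.0374962 + 0.28·0.109375 = 0.0966231.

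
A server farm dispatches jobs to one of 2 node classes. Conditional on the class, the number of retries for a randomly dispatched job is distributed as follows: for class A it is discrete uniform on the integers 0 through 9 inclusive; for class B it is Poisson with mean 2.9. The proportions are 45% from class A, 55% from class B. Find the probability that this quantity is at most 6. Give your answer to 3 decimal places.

0.849

Conditional on each class, P(X ≤ 6): A: 0.7; B: 0.971283.
By total probability, P(X ≤ 6) = 0.45·0.7 + 0.55·0.971283 = 0.849206.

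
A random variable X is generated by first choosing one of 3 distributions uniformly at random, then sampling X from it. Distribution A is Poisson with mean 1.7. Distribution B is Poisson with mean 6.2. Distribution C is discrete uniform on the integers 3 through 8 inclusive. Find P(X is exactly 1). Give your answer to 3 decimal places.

Conditional on each component, P(X = 1): A: 0.310562; B: 0.0125825; C: 0.
By total probability, P(X = 1) = 0.333333·0.310562 + 0.333333·0.0125825 + 0.333333·0 = 0.107715.

0.108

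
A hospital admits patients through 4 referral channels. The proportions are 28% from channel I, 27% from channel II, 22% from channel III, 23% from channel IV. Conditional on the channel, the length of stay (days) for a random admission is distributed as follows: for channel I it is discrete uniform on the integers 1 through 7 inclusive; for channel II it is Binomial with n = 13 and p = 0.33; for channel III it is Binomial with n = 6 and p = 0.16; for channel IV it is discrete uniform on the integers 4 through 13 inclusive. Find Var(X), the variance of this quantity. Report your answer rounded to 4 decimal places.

10.4867

Per component, I: μ=4, E[X²]=20; II: μ=4.29, E[X²]=21.2784; III: μ=0.96, E[X²]=1.728; IV: μ=8.5, E[X²]=80.5.
E[X] = 0.28·4 + 0.27·4.29 + 0.22·0.96 + 0.23·8.5 = 4.4445.
E[X²] = 0.28·20 + 0.27·21.2784 + 0.22·1.728 + 0.23·80.5 = 30.2403.
Var(X) = E[X²] − (E[X])² = 30.2403 − 19.7536 = 10.4867.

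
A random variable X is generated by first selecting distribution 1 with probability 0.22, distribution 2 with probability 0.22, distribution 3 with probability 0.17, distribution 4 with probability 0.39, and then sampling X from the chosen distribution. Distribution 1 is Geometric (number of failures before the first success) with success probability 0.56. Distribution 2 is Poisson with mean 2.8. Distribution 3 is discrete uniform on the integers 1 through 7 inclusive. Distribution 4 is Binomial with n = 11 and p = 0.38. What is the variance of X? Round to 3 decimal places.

Per component, 1: μ=0.785714, E[X²]=2.02041; 2: μ=2.8, E[X²]=10.64; 3: μ=4, E[X²]=20; 4: μ=4.18, E[X²]=20.064.
E[X] = 0.22·0.785714 + 0.22·2.8 + 0.17·4 + 0.39·4.18 = 3.09906.
E[X²] = 0.22·2.02041 + 0.22·10.64 + 0.17·20 + 0.39·20.064 = 14.0102.
Var(X) = E[X²] − (E[X])² = 14.0102 − 9.60416 = 4.40609.

4.406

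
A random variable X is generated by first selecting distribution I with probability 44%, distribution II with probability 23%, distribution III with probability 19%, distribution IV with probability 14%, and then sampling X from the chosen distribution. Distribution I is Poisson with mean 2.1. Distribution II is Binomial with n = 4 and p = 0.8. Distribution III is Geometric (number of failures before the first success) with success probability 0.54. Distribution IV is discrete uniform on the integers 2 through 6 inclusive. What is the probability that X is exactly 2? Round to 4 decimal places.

Conditional on each component, P(X = 2): I: 0.270016; II: 0.1536; III: 0.114264; IV: 0.2.
By total probability, P(X = 2) = 0.44·0.270016 + 0.23·0.1536 + 0.19·0.114264 + 0.14·0.2 = 0.203845.

0.2038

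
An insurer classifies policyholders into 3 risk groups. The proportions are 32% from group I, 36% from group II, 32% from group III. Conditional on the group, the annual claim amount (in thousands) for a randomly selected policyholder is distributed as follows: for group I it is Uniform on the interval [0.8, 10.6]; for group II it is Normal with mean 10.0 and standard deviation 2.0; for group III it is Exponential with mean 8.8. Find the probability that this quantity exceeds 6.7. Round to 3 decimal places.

Conditional on each group, P(X > 6.7): I: 0.397959; II: 0.950529; III: 0.467029.
By total probability, P(X > 6.7) = 0.32·0.397959 + 0.36·0.950529 + 0.32·0.467029 = 0.618987.

0.619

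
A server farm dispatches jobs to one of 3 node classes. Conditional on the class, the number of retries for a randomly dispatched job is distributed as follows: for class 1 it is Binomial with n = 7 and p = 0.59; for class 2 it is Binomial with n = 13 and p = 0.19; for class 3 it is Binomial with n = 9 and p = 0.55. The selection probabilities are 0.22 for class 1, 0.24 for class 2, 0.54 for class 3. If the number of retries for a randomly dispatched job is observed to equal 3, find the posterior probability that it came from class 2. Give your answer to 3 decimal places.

Likelihoods P(X=3 | ·): 1: 0.203123; 2: 0.238494; 3: 0.116049.
Posterior ∝ prior × likelihood. Numerator for 2: 0.24·0.238494 = 0.0572385.
Normalizing constant: 0.22·0.203123 + 0.24·0.238494 + 0.54·0.116049 = 0.164592.
P(2 | observation) = 0.0572385 / 0.164592 = 0.347759.

0.348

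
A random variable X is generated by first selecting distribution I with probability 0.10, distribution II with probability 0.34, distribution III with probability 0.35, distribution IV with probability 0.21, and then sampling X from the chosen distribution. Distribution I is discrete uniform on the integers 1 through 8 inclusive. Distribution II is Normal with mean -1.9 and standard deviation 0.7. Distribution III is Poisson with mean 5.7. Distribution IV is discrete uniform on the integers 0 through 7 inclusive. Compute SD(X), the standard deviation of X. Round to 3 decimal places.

3.816

Per component, I: μ=4.5, E[X²]=25.5; II: μ=-1.9, E[X²]=4.1; III: μ=5.7, E[X²]=38.19; IV: μ=3.5, E[X²]=17.5.
E[X] = 0.1·4.5 + 0.34·-1.9 + 0.35·5.7 + 0.21·3.5 = 2.534.
E[X²] = 0.1·25.5 + 0.34·4.1 + 0.35·38.19 + 0.21·17.5 = 20.9855.
Var(X) = E[X²] − (E[X])² = 20.9855 − 6.42116 = 14.5643.
SD(X) = √14.5643 = 3.81633.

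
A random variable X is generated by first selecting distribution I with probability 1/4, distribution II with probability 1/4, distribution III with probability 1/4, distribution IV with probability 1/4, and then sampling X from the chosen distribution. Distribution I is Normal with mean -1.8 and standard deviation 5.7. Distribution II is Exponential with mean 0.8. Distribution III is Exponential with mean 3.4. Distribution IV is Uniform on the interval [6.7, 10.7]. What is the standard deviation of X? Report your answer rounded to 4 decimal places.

5.1563

Per component, I: μ=-1.8, E[X²]=35.73; II: μ=0.8, E[X²]=1.28; III: μ=3.4, E[X²]=23.12; IV: μ=8.7, E[X²]=77.0233.
E[X] = 0.25·-1.8 + 0.25·0.8 + 0.25·3.4 + 0.25·8.7 = 2.775.
E[X²] = 0.25·35.73 + 0.25·1.28 + 0.25·23.12 + 0.25·77.0233 = 34.2883.
Var(X) = E[X²] − (E[X])² = 34.2883 − 7.70062 = 26.5877.
SD(X) = √26.5877 = 5.15633.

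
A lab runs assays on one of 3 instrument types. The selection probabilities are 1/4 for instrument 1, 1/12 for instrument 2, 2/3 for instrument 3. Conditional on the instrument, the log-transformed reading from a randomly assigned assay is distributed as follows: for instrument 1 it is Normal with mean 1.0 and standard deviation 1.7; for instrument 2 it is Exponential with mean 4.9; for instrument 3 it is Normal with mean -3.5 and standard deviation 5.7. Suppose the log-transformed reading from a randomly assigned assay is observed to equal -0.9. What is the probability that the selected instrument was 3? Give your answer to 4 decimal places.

0.5724

Likelihoods f(-0.9 | ·): 1: 0.125665; 2: 0; 3: 0.0630746.
Posterior ∝ prior × likelihood. Numerator for 3: 0.666667·0.0630746 = 0.0420498.
Normalizing constant: 0.25·0.125665 + 0.0833333·0 + 0.666667·0.0630746 = 0.073466.
P(3 | observation) = 0.0420498 / 0.073466 = 0.57237.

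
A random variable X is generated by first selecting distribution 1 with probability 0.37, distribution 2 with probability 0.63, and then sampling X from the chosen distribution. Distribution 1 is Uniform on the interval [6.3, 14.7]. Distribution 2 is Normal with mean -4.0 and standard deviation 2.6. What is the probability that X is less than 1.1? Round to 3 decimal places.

0.614

Conditional on each component, P(X < 1.1): 1: 0; 2: 0.975092.
By total probability, P(X < 1.1) = 0.37·0 + 0.63·0.975092 = 0.614308.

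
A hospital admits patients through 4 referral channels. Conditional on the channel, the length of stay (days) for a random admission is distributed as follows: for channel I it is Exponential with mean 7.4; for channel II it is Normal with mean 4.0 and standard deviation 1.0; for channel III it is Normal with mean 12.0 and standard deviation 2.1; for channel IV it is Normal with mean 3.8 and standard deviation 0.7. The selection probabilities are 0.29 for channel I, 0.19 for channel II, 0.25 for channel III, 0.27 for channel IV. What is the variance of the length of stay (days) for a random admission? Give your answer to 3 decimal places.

28.072

Per component, I: μ=7.4, E[X²]=109.52; II: μ=4, E[X²]=17; III: μ=12, E[X²]=148.41; IV: μ=3.8, E[X²]=14.93.
E[X] = 0.29·7.4 + 0.19·4 + 0.25·12 + 0.27·3.8 = 6.932.
E[X²] = 0.29·109.52 + 0.19·17 + 0.25·148.41 + 0.27·14.93 = 76.1244.
Var(X) = E[X²] − (E[X])² = 76.1244 − 48.0526 = 28.0718.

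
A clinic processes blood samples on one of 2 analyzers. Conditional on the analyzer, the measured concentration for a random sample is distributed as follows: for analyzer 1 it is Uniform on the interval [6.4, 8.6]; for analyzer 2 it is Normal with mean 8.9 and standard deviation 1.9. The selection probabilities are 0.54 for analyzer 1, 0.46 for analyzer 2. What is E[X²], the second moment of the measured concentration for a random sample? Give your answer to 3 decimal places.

For each component E[X²] = Var + (mean)², giving 1: 56.6533; 2: 82.82.
Overall E[X²] = 0.54·56.6533 + 0.46·82.82 = 68.69.

68.690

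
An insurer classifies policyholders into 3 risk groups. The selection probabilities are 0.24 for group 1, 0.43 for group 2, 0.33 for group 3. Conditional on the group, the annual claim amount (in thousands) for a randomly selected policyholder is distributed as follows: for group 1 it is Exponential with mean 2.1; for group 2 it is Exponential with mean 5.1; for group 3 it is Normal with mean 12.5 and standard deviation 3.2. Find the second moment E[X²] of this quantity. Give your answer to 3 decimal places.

79.427

For each component E[X²] = Var + (mean)², giving 1: 8.82; 2: 52.02; 3: 166.49.
Overall E[X²] = 0.24·8.82 + 0.43·52.02 + 0.33·166.49 = 79.4271.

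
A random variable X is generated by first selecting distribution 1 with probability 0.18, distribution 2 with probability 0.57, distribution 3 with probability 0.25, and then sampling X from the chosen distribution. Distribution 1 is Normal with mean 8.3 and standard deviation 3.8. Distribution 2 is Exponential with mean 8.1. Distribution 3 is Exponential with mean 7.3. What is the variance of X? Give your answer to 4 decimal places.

53.4597

Per component, 1: μ=8.3, E[X²]=83.33; 2: μ=8.1, E[X²]=131.22; 3: μ=7.3, E[X²]=106.58.
E[X] = 0.18·8.3 + 0.57·8.1 + 0.25·7.3 = 7.936.
E[X²] = 0.18·83.33 + 0.57·131.22 + 0.25·106.58 = 116.44.
Var(X) = E[X²] − (E[X])² = 116.44 − 62.9801 = 53.4597.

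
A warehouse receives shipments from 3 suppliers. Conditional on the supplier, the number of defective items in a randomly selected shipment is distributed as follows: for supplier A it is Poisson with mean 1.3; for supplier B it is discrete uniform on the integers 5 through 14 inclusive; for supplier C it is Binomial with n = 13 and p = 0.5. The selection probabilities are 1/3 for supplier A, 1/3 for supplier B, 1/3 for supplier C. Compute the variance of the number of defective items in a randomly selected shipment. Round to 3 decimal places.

Per component, A: μ=1.3, E[X²]=2.99; B: μ=9.5, E[X²]=98.5; C: μ=6.5, E[X²]=45.5.
E[X] = 0.333333·1.3 + 0.333333·9.5 + 0.333333·6.5 = 5.76667.
E[X²] = 0.333333·2.99 + 0.333333·98.5 + 0.333333·45.5 = 48.9967.
Var(X) = E[X²] − (E[X])² = 48.9967 − 33.2544 = 15.7422.

15.742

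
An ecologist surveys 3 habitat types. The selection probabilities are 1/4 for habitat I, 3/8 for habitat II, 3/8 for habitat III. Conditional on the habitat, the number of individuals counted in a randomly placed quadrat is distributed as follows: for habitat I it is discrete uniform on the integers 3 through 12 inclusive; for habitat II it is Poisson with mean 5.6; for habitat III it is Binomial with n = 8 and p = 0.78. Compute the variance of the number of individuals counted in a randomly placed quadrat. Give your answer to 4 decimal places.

Per component, I: μ=7.5, E[X²]=64.5; II: μ=5.6, E[X²]=36.96; III: μ=6.24, E[X²]=40.3104.
E[X] = 0.25·7.5 + 0.375·5.6 + 0.375·6.24 = 6.315.
E[X²] = 0.25·64.5 + 0.375·36.96 + 0.375·40.3104 = 45.1014.
Var(X) = E[X²] − (E[X])² = 45.1014 − 39.8792 = 5.22218.

5.2222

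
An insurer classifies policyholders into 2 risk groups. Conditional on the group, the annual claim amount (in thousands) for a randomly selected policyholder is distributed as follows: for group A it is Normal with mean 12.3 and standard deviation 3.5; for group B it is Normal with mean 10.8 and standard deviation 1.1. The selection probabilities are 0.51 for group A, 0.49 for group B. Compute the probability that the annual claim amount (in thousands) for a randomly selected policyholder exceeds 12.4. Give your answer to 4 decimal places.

0.2849

Conditional on each group, P(X > 12.4): A: 0.488603; B: 0.0728976.
By total probability, P(X > 12.4) = 0.51·0.488603 + 0.49·0.0728976 = 0.284907.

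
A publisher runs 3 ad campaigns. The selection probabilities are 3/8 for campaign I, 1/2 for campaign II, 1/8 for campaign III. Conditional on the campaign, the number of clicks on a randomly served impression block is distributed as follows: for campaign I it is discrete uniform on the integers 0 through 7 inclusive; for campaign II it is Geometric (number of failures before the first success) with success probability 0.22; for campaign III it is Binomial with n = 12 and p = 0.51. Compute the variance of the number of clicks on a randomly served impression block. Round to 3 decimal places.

11.138

Per component, I: μ=3.5, E[X²]=17.5; II: μ=3.54545, E[X²]=28.686; III: μ=6.12, E[X²]=40.4532.
E[X] = 0.375·3.5 + 0.5·3.54545 + 0.125·6.12 = 3.85023.
E[X²] = 0.375·17.5 + 0.5·28.686 + 0.125·40.4532 = 25.9621.
Var(X) = E[X²] − (E[X])² = 25.9621 − 14.8243 = 11.1379.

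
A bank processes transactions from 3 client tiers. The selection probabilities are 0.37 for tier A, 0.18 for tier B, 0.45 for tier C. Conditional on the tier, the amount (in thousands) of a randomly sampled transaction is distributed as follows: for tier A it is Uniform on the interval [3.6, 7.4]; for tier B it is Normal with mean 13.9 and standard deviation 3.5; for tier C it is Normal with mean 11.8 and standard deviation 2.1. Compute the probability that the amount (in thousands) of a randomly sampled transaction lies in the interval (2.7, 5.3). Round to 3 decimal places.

Conditional on each tier, P(2.7 < X < 5.3): A: 0.447368; B: 0.00631521; C: 0.000975931.
By total probability, P(2.7 < X < 5.3) = 0.37·0.447368 + 0.18·0.00631521 + 0.45·0.000975931 = 0.167102.

0.167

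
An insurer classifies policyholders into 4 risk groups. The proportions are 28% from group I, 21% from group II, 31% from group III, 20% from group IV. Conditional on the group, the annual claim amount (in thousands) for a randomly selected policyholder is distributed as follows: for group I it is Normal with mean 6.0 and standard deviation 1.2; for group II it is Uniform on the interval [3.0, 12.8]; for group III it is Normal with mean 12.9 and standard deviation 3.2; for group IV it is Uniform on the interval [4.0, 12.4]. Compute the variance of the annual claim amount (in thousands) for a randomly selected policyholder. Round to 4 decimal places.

Per component, I: μ=6, E[X²]=37.44; II: μ=7.9, E[X²]=70.4133; III: μ=12.9, E[X²]=176.65; IV: μ=8.2, E[X²]=73.12.
E[X] = 0.28·6 + 0.21·7.9 + 0.31·12.9 + 0.2·8.2 = 8.978.
E[X²] = 0.28·37.44 + 0.21·70.4133 + 0.31·176.65 + 0.2·73.12 = 94.6555.
Var(X) = E[X²] − (E[X])² = 94.6555 − 80.6045 = 14.051.

14.0510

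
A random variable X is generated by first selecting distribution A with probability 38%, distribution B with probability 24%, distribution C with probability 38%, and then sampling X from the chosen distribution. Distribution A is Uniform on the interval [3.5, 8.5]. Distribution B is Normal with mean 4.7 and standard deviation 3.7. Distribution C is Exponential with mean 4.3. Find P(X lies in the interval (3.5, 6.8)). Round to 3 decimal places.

0.423

Conditional on each component, P(3.5 < X < 6.8): A: 0.66; B: 0.341989; C: 0.237415.
By total probability, P(3.5 < X < 6.8) = 0.38·0.66 + 0.24·0.341989 + 0.38·0.237415 = 0.423095.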